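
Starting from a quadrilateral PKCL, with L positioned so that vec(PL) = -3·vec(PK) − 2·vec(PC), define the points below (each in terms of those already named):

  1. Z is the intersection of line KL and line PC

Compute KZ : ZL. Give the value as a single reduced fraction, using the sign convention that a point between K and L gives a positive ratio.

Assign P = (0, 0), K = (1, 0), C = (0, 1), L = (-3, -2) — the answer is frame-independent, so this choice is without loss of generality.
1. Z is the intersection of line KL and line PC ⇒ Z = (0, -1/2)
Z = K + t·(L−K) with t = 1/4, so KZ:ZL = t:(1−t) = 1/4:3/4

KZ:ZL = 1/3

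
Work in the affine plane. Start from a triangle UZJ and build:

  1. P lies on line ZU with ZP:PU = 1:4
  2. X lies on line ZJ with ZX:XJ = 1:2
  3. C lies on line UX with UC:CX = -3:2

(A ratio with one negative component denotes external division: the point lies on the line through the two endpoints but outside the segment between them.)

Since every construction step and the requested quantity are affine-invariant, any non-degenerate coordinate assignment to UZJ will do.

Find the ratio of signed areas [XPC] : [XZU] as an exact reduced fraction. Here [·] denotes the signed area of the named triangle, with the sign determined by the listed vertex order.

[XPC]:[XZU] = -8/5

Assign U = (0, 0), Z = (1, 0), J = (0, 1) — the answer is frame-independent, so this choice is without loss of generality.
1. P lies on line ZU with ZP:PU = 1:4 ⇒ P = (4/5, 0)
2. X lies on line ZJ with ZX:XJ = 1:2 ⇒ X = (2/3, 1/3)
3. C lies on line UX with UC:CX = -3:2 ⇒ C = (2, 1)
2·[XPC] = 8/15, 2·[XZU] = -1/3
[XPC]:[XZU] = 8/15:-1/3 = -8/5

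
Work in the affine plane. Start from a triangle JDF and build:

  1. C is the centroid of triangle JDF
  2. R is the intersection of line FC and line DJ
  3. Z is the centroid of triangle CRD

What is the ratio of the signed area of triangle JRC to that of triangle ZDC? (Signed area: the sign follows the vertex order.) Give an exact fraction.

Set J = (0, 0), D = (1, 0), F = (0, 1); any affine frame gives the same invariant.
1. C is the centroid of triangle JDF ⇒ C = (1/3, 1/3)
2. R is the intersection of line FC and line DJ ⇒ R = (1/2, 0)
3. Z is the centroid of triangle CRD ⇒ Z = (11/18, 1/9)
2·[JRC] = 1/6, 2·[ZDC] = 1/18
[JRC]:[ZDC] = 1/6:1/18 = 3

[JRC]:[ZDC] = 3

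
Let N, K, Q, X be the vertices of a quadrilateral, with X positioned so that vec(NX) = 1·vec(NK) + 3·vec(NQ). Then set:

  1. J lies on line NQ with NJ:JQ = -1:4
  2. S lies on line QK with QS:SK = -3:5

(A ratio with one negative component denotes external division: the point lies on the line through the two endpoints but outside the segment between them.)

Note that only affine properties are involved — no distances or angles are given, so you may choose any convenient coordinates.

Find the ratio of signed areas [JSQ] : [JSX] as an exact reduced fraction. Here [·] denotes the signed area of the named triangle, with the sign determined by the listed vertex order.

[JSQ]:[JSX] = 12/47

Set N = (0, 0), K = (1, 0), Q = (0, 1), X = (1, 3); any affine frame gives the same invariant.
1. J lies on line NQ with NJ:JQ = -1:4 ⇒ J = (0, -1/3)
2. S lies on line QK with QS:SK = -3:5 ⇒ S = (-3/2, 5/2)
2·[JSQ] = -2, 2·[JSX] = -47/6
[JSQ]:[JSX] = -2:-47/6 = 12/47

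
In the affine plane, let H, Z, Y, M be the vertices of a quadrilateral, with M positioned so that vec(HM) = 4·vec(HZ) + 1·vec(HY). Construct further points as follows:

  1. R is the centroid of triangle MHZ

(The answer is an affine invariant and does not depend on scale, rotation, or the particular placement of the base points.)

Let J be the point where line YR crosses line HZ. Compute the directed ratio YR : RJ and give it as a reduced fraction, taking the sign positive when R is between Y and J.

YR:RJ = 2

Assign H = (0, 0), Z = (1, 0), Y = (0, 1), M = (4, 1) — the answer is frame-independent, so this choice is without loss of generality.
1. R is the centroid of triangle MHZ ⇒ R = (5/3, 1/3)
line YR meets HZ at J = (5/2, 0)
R = Y + t·(J−Y) with t = 2/3, so YR:RJ = 2/3:1/3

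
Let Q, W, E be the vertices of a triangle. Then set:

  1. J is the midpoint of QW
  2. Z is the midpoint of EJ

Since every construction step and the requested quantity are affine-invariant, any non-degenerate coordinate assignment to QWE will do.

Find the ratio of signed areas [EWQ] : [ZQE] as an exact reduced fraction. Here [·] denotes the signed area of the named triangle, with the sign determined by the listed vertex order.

[EWQ]:[ZQE] = 4

Set Q = (0, 0), W = (1, 0), E = (0, 1); any affine frame gives the same invariant.
1. J is the midpoint of QW ⇒ J = (1/2, 0)
2. Z is the midpoint of EJ ⇒ Z = (1/4, 1/2)
2·[EWQ] = -1, 2·[ZQE] = -1/4
[EWQ]:[ZQE] = -1:-1/4 = 4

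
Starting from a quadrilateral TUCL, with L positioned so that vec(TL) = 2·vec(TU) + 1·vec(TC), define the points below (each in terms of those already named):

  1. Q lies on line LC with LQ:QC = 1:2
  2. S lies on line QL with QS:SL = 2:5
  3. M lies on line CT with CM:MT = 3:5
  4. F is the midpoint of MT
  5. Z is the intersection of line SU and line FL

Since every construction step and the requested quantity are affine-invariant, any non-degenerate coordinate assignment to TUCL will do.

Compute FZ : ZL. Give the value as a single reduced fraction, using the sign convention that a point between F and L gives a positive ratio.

FZ:ZL = 391/160

Set T = (0, 0), U = (1, 0), C = (0, 1), L = (2, 1); any affine frame gives the same invariant.
1. Q lies on line LC with LQ:QC = 1:2 ⇒ Q = (4/3, 1)
2. S lies on line QL with QS:SL = 2:5 ⇒ S = (32/21, 1)
3. M lies on line CT with CM:MT = 3:5 ⇒ M = (0, 5/8)
4. F is the midpoint of MT ⇒ F = (0, 5/16)
5. Z is the intersection of line SU and line FL ⇒ Z = (782/551, 441/551)
Z = F + t·(L−F) with t = 391/551, so FZ:ZL = t:(1−t) = 391/551:160/551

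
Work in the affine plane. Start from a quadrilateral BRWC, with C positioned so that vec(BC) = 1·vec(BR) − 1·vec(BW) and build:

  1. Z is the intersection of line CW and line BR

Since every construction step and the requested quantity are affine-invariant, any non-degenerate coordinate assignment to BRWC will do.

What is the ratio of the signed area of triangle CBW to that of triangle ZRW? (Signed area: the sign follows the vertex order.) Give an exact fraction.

Set B = (0, 0), R = (1, 0), W = (0, 1), C = (1, -1); any affine frame gives the same invariant.
1. Z is the intersection of line CW and line BR ⇒ Z = (1/2, 0)
2·[CBW] = -1, 2·[ZRW] = 1/2
[CBW]:[ZRW] = -1:1/2 = -2

[CBW]:[ZRW] = -2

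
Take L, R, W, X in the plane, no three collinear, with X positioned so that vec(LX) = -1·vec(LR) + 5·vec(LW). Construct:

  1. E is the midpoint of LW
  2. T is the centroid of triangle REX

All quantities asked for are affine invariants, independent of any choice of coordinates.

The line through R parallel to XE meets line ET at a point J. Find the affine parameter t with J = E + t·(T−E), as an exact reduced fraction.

t = 3

Work in coordinates with L = (0, 0), R = (1, 0), W = (0, 1), X = (-1, 5).
1. E is the midpoint of LW ⇒ E = (0, 1/2)
2. T is the centroid of triangle REX ⇒ T = (0, 11/6)
through R parallel to XE: direction (1, -9/2); meets ET at J = (0, 9/2)
J = E + t·(T−E) with t = 3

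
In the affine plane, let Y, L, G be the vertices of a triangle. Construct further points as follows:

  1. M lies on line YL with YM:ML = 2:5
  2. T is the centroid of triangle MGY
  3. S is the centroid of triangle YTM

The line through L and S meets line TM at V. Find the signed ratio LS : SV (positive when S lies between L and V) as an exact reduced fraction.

LS:SV = -17/2

Assign Y = (0, 0), L = (1, 0), G = (0, 1) — the answer is frame-independent, so this choice is without loss of generality.
1. M lies on line YL with YM:ML = 2:5 ⇒ M = (2/7, 0)
2. T is the centroid of triangle MGY ⇒ T = (2/21, 1/3)
3. S is the centroid of triangle YTM ⇒ S = (8/63, 1/9)
line LS meets TM at V = (82/357, 5/51)
S = L + t·(V−L) with t = 17/15, so LS:SV = 17/15:-2/15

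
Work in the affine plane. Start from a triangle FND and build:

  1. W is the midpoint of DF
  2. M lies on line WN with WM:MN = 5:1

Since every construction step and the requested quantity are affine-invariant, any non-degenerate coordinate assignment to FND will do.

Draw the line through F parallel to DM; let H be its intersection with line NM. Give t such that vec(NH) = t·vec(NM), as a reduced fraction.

t = 11

Choose coordinates F = (0, 0), N = (1, 0), D = (0, 1).
1. W is the midpoint of DF ⇒ W = (0, 1/2)
2. M lies on line WN with WM:MN = 5:1 ⇒ M = (5/6, 1/12)
through F parallel to DM: direction (5/6, -11/12); meets NM at H = (-5/6, 11/12)
H = N + t·(M−N) with t = 11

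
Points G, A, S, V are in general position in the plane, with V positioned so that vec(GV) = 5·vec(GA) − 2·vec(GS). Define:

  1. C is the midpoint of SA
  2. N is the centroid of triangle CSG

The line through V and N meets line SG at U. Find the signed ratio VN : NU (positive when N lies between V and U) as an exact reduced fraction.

Work in coordinates with G = (0, 0), A = (1, 0), S = (0, 1), V = (5, -2).
1. C is the midpoint of SA ⇒ C = (1/2, 1/2)
2. N is the centroid of triangle CSG ⇒ N = (1/6, 1/2)
line VN meets SG at U = (0, 17/29)
N = V + t·(U−V) with t = 29/30, so VN:NU = 29/30:1/30

VN:NU = 29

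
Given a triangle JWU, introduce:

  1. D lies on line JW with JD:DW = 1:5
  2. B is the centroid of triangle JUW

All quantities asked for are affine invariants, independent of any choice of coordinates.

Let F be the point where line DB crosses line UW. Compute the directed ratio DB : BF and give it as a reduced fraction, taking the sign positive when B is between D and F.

DB:BF = 3/2

Work in coordinates with J = (0, 0), W = (1, 0), U = (0, 1).
1. D lies on line JW with JD:DW = 1:5 ⇒ D = (1/6, 0)
2. B is the centroid of triangle JUW ⇒ B = (1/3, 1/3)
line DB meets UW at F = (4/9, 5/9)
B = D + t·(F−D) with t = 3/5, so DB:BF = 3/5:2/5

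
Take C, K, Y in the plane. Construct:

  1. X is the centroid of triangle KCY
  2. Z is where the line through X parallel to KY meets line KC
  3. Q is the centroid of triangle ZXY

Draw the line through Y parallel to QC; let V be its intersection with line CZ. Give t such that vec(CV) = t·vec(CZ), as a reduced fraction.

Set C = (0, 0), K = (1, 0), Y = (0, 1); any affine frame gives the same invariant.
1. X is the centroid of triangle KCY ⇒ X = (1/3, 1/3)
2. Z is where the line through X parallel to KY meets line KC ⇒ Z = (2/3, 0)
3. Q is the centroid of triangle ZXY ⇒ Q = (1/3, 4/9)
through Y parallel to QC: direction (-1/3, -4/9); meets CZ at V = (-3/4, 0)
V = C + t·(Z−C) with t = -9/8

t = -9/8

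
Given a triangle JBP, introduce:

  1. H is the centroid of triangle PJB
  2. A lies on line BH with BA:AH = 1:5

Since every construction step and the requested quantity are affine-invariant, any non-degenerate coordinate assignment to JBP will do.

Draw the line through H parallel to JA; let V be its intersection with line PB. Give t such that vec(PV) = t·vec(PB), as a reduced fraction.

t = 11/17

Work in coordinates with J = (0, 0), B = (1, 0), P = (0, 1).
1. H is the centroid of triangle PJB ⇒ H = (1/3, 1/3)
2. A lies on line BH with BA:AH = 1:5 ⇒ A = (8/9, 1/18)
through H parallel to JA: direction (8/9, 1/18); meets PB at V = (11/17, 6/17)
V = P + t·(B−P) with t = 11/17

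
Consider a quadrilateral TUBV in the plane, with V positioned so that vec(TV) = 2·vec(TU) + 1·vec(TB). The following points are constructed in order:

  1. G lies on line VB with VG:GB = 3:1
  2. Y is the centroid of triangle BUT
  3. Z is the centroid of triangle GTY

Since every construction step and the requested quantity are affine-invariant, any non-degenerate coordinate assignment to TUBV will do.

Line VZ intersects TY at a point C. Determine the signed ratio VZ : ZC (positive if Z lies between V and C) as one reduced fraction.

Set T = (0, 0), U = (1, 0), B = (0, 1), V = (2, 1); any affine frame gives the same invariant.
1. G lies on line VB with VG:GB = 3:1 ⇒ G = (1/2, 1)
2. Y is the centroid of triangle BUT ⇒ Y = (1/3, 1/3)
3. Z is the centroid of triangle GTY ⇒ Z = (5/18, 4/9)
line VZ meets TY at C = (11/21, 11/21)
Z = V + t·(C−V) with t = 7/6, so VZ:ZC = 7/6:-1/6

VZ:ZC = -7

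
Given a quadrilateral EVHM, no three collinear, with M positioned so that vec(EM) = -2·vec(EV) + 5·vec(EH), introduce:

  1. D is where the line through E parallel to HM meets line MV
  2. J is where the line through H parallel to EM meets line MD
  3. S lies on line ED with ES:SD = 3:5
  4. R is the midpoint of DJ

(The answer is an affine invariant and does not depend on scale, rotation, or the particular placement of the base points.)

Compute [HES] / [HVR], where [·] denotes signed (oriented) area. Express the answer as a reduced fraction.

Set E = (0, 0), V = (1, 0), H = (0, 1), M = (-2, 5); any affine frame gives the same invariant.
1. D is where the line through E parallel to HM meets line MV ⇒ D = (-5, 10)
2. J is where the line through H parallel to EM meets line MD ⇒ J = (-4/5, 3)
3. S lies on line ED with ES:SD = 3:5 ⇒ S = (-15/8, 15/4)
4. R is the midpoint of DJ ⇒ R = (-29/10, 13/2)
2·[HES] = -15/8, 2·[HVR] = 13/5
[HES]:[HVR] = -15/8:13/5 = -75/104

[HES]:[HVR] = -75/104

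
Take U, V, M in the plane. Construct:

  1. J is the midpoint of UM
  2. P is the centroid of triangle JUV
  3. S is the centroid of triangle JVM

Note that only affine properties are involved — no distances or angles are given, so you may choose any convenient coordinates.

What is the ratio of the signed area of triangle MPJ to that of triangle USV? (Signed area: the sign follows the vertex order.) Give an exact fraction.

Choose coordinates U = (0, 0), V = (1, 0), M = (0, 1).
1. J is the midpoint of UM ⇒ J = (0, 1/2)
2. P is the centroid of triangle JUV ⇒ P = (1/3, 1/6)
3. S is the centroid of triangle JVM ⇒ S = (1/3, 1/2)
2·[MPJ] = -1/6, 2·[USV] = -1/2
[MPJ]:[USV] = -1/6:-1/2 = 1/3

[MPJ]:[USV] = 1/3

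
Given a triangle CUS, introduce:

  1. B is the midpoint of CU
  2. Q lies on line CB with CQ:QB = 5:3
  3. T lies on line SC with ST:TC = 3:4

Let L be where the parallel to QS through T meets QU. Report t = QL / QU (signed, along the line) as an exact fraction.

Choose coordinates C = (0, 0), U = (1, 0), S = (0, 1).
1. B is the midpoint of CU ⇒ B = (1/2, 0)
2. Q lies on line CB with CQ:QB = 5:3 ⇒ Q = (5/16, 0)
3. T lies on line SC with ST:TC = 3:4 ⇒ T = (0, 4/7)
through T parallel to QS: direction (-5/16, 1); meets QU at L = (5/28, 0)
L = Q + t·(U−Q) with t = -15/77

t = -15/77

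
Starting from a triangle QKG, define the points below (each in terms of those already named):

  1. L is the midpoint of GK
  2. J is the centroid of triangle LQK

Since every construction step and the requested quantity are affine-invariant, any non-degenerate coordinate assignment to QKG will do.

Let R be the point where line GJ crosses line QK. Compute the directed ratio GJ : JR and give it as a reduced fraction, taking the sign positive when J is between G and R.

GJ:JR = 5

Work in coordinates with Q = (0, 0), K = (1, 0), G = (0, 1).
1. L is the midpoint of GK ⇒ L = (1/2, 1/2)
2. J is the centroid of triangle LQK ⇒ J = (1/2, 1/6)
line GJ meets QK at R = (3/5, 0)
J = G + t·(R−G) with t = 5/6, so GJ:JR = 5/6:1/6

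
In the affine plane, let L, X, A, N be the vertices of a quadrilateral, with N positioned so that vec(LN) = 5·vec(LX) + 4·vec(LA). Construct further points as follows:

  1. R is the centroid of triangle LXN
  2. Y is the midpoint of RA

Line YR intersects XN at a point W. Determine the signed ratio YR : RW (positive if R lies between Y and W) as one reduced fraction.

YR:RW = 5/2

Work in coordinates with L = (0, 0), X = (1, 0), A = (0, 1), N = (5, 4).
1. R is the centroid of triangle LXN ⇒ R = (2, 4/3)
2. Y is the midpoint of RA ⇒ Y = (1, 7/6)
line YR meets XN at W = (12/5, 7/5)
R = Y + t·(W−Y) with t = 5/7, so YR:RW = 5/7:2/7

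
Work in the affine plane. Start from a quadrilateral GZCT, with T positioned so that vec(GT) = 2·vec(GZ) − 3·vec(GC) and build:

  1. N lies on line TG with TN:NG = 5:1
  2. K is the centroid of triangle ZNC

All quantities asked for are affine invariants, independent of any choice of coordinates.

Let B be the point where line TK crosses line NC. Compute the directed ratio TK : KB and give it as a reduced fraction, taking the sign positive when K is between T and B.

TK:KB = 23/7

Work in coordinates with G = (0, 0), Z = (1, 0), C = (0, 1), T = (2, -3).
1. N lies on line TG with TN:NG = 5:1 ⇒ N = (1/3, -1/2)
2. K is the centroid of triangle ZNC ⇒ K = (4/9, 1/6)
line TK meets NC at B = (-2/69, 26/23)
K = T + t·(B−T) with t = 23/30, so TK:KB = 23/30:7/30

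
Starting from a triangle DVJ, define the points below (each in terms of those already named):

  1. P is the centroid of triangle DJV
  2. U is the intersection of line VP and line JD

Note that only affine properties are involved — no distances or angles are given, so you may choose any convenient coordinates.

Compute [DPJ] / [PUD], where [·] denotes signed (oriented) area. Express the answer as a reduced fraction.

[DPJ]:[PUD] = 2

Set D = (0, 0), V = (1, 0), J = (0, 1); any affine frame gives the same invariant.
1. P is the centroid of triangle DJV ⇒ P = (1/3, 1/3)
2. U is the intersection of line VP and line JD ⇒ U = (0, 1/2)
2·[DPJ] = 1/3, 2·[PUD] = 1/6
[DPJ]:[PUD] = 1/3:1/6 = 2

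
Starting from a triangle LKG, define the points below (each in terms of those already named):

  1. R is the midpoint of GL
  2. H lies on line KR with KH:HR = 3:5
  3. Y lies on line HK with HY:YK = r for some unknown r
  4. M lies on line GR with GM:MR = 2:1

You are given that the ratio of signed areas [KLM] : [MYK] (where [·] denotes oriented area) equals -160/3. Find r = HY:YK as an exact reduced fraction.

r = 4

Choose coordinates L = (0, 0), K = (1, 0), G = (0, 1).
1. R is the midpoint of GL ⇒ R = (0, 1/2)
2. H lies on line KR with KH:HR = 3:5 ⇒ H = (5/8, 3/16)
3. With HY:YK = r, write λ = r/(r+1) so Y = H + λ·(K−H); Y is affine-linear in λ
4. M lies on line GR with GM:MR = 2:1 ⇒ M = (0, 2/3)
Every point depending on Y is an affine combination of Y and λ-independent points, so each such coordinate is linear in λ; the λ² term in each signed area is a multiple of (K−H)×(K−H) = 0, so 2·[KLM] and 2·[MYK] are each linear in λ. Evaluating at λ=0 and λ=1:
  2·[KLM] = -2/3,   2·[MYK] = -1/16·λ + 1/16
So [KLM]:[MYK] = (-2/3) / (-1/16·λ + 1/16). Setting this equal to -160/3:
  -2/3 = -160/3·(-1/16·λ + 1/16)  ⇒  λ = 4/5
Then r = λ/(1−λ) = (4/5)/(1/5) = 4. Check: with r = 4, Y = (37/40, 3/80) and [KLM]:[MYK] = -160/3 as required.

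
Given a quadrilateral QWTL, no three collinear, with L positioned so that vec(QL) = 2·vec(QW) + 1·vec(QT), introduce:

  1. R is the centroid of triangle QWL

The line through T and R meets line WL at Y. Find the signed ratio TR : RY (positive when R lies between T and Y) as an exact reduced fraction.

Work in coordinates with Q = (0, 0), W = (1, 0), T = (0, 1), L = (2, 1).
1. R is the centroid of triangle QWL ⇒ R = (1, 1/3)
line TR meets WL at Y = (6/5, 1/5)
R = T + t·(Y−T) with t = 5/6, so TR:RY = 5/6:1/6

TR:RY = 5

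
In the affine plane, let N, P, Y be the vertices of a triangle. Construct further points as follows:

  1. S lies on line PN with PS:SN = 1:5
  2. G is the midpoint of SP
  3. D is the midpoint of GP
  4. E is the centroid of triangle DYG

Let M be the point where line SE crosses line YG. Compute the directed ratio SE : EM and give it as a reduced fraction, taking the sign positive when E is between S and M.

SE:EM = -7

Choose coordinates N = (0, 0), P = (1, 0), Y = (0, 1).
1. S lies on line PN with PS:SN = 1:5 ⇒ S = (5/6, 0)
2. G is the midpoint of SP ⇒ G = (11/12, 0)
3. D is the midpoint of GP ⇒ D = (23/24, 0)
4. E is the centroid of triangle DYG ⇒ E = (5/8, 1/3)
line SE meets YG at M = (55/84, 2/7)
E = S + t·(M−S) with t = 7/6, so SE:EM = 7/6:-1/6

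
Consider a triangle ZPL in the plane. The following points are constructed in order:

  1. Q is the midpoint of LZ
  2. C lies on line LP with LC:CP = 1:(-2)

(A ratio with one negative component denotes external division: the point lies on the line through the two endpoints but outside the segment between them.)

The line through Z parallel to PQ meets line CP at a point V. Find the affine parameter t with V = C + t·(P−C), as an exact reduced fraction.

t = 3/2

Choose coordinates Z = (0, 0), P = (1, 0), L = (0, 1).
1. Q is the midpoint of LZ ⇒ Q = (0, 1/2)
2. C lies on line LP with LC:CP = 1:(-2) ⇒ C = (-1, 2)
through Z parallel to PQ: direction (-1, 1/2); meets CP at V = (2, -1)
V = C + t·(P−C) with t = 3/2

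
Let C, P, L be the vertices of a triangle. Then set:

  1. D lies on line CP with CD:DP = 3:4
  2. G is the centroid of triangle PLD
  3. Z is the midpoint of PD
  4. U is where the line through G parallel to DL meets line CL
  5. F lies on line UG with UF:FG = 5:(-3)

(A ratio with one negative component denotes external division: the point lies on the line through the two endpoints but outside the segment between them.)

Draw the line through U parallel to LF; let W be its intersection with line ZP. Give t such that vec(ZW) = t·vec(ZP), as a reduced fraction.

Choose coordinates C = (0, 0), P = (1, 0), L = (0, 1).
1. D lies on line CP with CD:DP = 3:4 ⇒ D = (3/7, 0)
2. G is the centroid of triangle PLD ⇒ G = (10/21, 1/3)
3. Z is the midpoint of PD ⇒ Z = (5/7, 0)
4. U is where the line through G parallel to DL meets line CL ⇒ U = (0, 13/9)
5. F lies on line UG with UF:FG = 5:(-3) ⇒ F = (25/21, -4/3)
through U parallel to LF: direction (25/21, -7/3); meets ZP at W = (325/441, 0)
W = Z + t·(P−Z) with t = 5/63

t = 5/63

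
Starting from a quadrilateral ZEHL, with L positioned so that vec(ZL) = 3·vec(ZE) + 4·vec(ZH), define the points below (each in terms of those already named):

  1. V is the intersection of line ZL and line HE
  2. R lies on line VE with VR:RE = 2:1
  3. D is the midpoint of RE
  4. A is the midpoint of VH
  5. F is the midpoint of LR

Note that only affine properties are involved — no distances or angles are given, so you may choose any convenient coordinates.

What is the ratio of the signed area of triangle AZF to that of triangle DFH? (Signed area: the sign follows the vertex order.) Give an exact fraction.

Choose coordinates Z = (0, 0), E = (1, 0), H = (0, 1), L = (3, 4).
1. V is the intersection of line ZL and line HE ⇒ V = (3/7, 4/7)
2. R lies on line VE with VR:RE = 2:1 ⇒ R = (17/21, 4/21)
3. D is the midpoint of RE ⇒ D = (19/21, 2/21)
4. A is the midpoint of VH ⇒ A = (3/14, 11/14)
5. F is the midpoint of LR ⇒ F = (40/21, 44/21)
2·[AZF] = 22/21, 2·[DFH] = 19/7
[AZF]:[DFH] = 22/21:19/7 = 22/57

[AZF]:[DFH] = 22/57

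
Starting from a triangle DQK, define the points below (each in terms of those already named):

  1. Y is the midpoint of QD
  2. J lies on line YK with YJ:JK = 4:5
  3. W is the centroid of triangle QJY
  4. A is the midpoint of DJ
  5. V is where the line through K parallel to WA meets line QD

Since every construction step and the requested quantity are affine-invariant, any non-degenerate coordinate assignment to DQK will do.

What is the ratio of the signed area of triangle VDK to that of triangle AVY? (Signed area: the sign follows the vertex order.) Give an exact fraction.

[VDK]:[AVY] = 49/10

Choose coordinates D = (0, 0), Q = (1, 0), K = (0, 1).
1. Y is the midpoint of QD ⇒ Y = (1/2, 0)
2. J lies on line YK with YJ:JK = 4:5 ⇒ J = (5/18, 4/9)
3. W is the centroid of triangle QJY ⇒ W = (16/27, 4/27)
4. A is the midpoint of DJ ⇒ A = (5/36, 2/9)
5. V is where the line through K parallel to WA meets line QD ⇒ V = (49/8, 0)
2·[VDK] = -49/8, 2·[AVY] = -5/4
[VDK]:[AVY] = -49/8:-5/4 = 49/10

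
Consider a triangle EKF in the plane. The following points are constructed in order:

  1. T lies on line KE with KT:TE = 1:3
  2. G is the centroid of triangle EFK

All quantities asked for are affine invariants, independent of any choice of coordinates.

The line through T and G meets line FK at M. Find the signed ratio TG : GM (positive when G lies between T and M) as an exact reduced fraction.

Set E = (0, 0), K = (1, 0), F = (0, 1); any affine frame gives the same invariant.
1. T lies on line KE with KT:TE = 1:3 ⇒ T = (3/4, 0)
2. G is the centroid of triangle EFK ⇒ G = (1/3, 1/3)
line TG meets FK at M = (2, -1)
G = T + t·(M−T) with t = -1/3, so TG:GM = -1/3:4/3

TG:GM = -1/4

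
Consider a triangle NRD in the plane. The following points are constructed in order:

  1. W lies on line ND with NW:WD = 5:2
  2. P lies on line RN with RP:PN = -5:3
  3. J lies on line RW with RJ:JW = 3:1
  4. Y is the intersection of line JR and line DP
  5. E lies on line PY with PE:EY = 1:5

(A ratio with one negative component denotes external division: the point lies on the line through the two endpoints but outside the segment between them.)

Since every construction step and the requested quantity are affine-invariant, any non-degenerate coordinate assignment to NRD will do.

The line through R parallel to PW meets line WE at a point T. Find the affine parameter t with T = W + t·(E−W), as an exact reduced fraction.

Set N = (0, 0), R = (1, 0), D = (0, 1); any affine frame gives the same invariant.
1. W lies on line ND with NW:WD = 5:2 ⇒ W = (0, 5/7)
2. P lies on line RN with RP:PN = -5:3 ⇒ P = (-3/2, 0)
3. J lies on line RW with RJ:JW = 3:1 ⇒ J = (1/4, 15/28)
4. Y is the intersection of line JR and line DP ⇒ Y = (-6/29, 25/29)
5. E lies on line PY with PE:EY = 1:5 ⇒ E = (-149/116, 25/174)
through R parallel to PW: direction (3/2, 5/7); meets WE at T = (149/4, 725/42)
T = W + t·(E−W) with t = -29

t = -29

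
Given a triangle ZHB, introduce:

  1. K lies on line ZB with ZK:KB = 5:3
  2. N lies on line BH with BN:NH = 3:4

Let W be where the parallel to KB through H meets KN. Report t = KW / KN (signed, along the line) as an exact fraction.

Work in coordinates with Z = (0, 0), H = (1, 0), B = (0, 1).
1. K lies on line ZB with ZK:KB = 5:3 ⇒ K = (0, 5/8)
2. N lies on line BH with BN:NH = 3:4 ⇒ N = (3/7, 4/7)
through H parallel to KB: direction (0, 3/8); meets KN at W = (1, 1/2)
W = K + t·(N−K) with t = 7/3

t = 7/3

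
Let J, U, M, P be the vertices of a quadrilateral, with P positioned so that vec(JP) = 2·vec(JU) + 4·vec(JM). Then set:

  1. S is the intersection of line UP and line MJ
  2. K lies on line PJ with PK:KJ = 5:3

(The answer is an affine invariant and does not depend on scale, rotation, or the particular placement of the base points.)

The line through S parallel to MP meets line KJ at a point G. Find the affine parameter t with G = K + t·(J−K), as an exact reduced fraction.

t = 35/3

Choose coordinates J = (0, 0), U = (1, 0), M = (0, 1), P = (2, 4).
1. S is the intersection of line UP and line MJ ⇒ S = (0, -4)
2. K lies on line PJ with PK:KJ = 5:3 ⇒ K = (3/4, 3/2)
through S parallel to MP: direction (2, 3); meets KJ at G = (-8, -16)
G = K + t·(J−K) with t = 35/3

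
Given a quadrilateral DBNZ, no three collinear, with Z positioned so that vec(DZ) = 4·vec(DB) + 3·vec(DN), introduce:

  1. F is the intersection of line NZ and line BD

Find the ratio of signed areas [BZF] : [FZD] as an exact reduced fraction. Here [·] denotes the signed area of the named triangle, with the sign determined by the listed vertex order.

Set D = (0, 0), B = (1, 0), N = (0, 1), Z = (4, 3); any affine frame gives the same invariant.
1. F is the intersection of line NZ and line BD ⇒ F = (-2, 0)
2·[BZF] = 9, 2·[FZD] = -6
[BZF]:[FZD] = 9:-6 = -3/2

[BZF]:[FZD] = -3/2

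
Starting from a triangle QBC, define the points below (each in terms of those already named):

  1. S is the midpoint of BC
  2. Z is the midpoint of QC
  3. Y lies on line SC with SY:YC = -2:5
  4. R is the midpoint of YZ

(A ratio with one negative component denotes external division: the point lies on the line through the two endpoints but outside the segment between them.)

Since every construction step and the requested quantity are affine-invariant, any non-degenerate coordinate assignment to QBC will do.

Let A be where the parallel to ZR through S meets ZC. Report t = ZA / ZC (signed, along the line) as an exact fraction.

t = 2/5

Work in coordinates with Q = (0, 0), B = (1, 0), C = (0, 1).
1. S is the midpoint of BC ⇒ S = (1/2, 1/2)
2. Z is the midpoint of QC ⇒ Z = (0, 1/2)
3. Y lies on line SC with SY:YC = -2:5 ⇒ Y = (5/6, 1/6)
4. R is the midpoint of YZ ⇒ R = (5/12, 1/3)
through S parallel to ZR: direction (5/12, -1/6); meets ZC at A = (0, 7/10)
A = Z + t·(C−Z) with t = 2/5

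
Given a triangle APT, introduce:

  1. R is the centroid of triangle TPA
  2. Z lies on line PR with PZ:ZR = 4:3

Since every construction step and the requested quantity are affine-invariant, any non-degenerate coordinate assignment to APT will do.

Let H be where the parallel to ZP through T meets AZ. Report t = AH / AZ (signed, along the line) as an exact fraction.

t = 2

Assign A = (0, 0), P = (1, 0), T = (0, 1) — the answer is frame-independent, so this choice is without loss of generality.
1. R is the centroid of triangle TPA ⇒ R = (1/3, 1/3)
2. Z lies on line PR with PZ:ZR = 4:3 ⇒ Z = (13/21, 4/21)
through T parallel to ZP: direction (8/21, -4/21); meets AZ at H = (26/21, 8/21)
H = A + t·(Z−A) with t = 2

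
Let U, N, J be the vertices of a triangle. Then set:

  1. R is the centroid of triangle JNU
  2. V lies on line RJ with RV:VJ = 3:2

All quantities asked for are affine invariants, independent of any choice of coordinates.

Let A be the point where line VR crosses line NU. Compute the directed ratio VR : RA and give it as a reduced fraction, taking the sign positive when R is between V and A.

VR:RA = 6/5

Assign U = (0, 0), N = (1, 0), J = (0, 1) — the answer is frame-independent, so this choice is without loss of generality.
1. R is the centroid of triangle JNU ⇒ R = (1/3, 1/3)
2. V lies on line RJ with RV:VJ = 3:2 ⇒ V = (2/15, 11/15)
line VR meets NU at A = (1/2, 0)
R = V + t·(A−V) with t = 6/11, so VR:RA = 6/11:5/11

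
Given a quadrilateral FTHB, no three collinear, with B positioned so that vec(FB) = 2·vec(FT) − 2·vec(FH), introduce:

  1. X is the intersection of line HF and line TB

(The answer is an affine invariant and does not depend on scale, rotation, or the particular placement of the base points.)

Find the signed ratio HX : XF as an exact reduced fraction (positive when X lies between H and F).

Choose coordinates F = (0, 0), T = (1, 0), H = (0, 1), B = (2, -2).
1. X is the intersection of line HF and line TB ⇒ X = (0, 2)
X = H + t·(F−H) with t = -1, so HX:XF = t:(1−t) = -1:2

HX:XF = -1/2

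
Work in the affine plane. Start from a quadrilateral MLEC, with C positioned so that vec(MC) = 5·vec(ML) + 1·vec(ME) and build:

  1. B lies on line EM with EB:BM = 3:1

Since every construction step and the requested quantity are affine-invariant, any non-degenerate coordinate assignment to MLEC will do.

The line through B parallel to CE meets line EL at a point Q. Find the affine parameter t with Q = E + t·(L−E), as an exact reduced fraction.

Work in coordinates with M = (0, 0), L = (1, 0), E = (0, 1), C = (5, 1).
1. B lies on line EM with EB:BM = 3:1 ⇒ B = (0, 1/4)
through B parallel to CE: direction (-5, 0); meets EL at Q = (3/4, 1/4)
Q = E + t·(L−E) with t = 3/4

t = 3/4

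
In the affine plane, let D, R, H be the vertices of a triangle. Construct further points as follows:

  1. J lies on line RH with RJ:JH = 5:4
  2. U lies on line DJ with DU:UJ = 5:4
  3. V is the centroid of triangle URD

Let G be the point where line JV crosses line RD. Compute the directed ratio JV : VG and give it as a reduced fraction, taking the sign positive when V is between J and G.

Work in coordinates with D = (0, 0), R = (1, 0), H = (0, 1).
1. J lies on line RH with RJ:JH = 5:4 ⇒ J = (4/9, 5/9)
2. U lies on line DJ with DU:UJ = 5:4 ⇒ U = (20/81, 25/81)
3. V is the centroid of triangle URD ⇒ V = (101/243, 25/243)
line JV meets RD at G = (9/22, 0)
V = J + t·(G−J) with t = 22/27, so JV:VG = 22/27:5/27

JV:VG = 22/5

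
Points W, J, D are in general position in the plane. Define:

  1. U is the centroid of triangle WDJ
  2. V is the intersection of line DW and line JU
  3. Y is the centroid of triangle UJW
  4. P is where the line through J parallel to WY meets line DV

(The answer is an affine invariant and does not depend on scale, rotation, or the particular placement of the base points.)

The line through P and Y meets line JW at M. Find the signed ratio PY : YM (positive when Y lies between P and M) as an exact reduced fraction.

Choose coordinates W = (0, 0), J = (1, 0), D = (0, 1).
1. U is the centroid of triangle WDJ ⇒ U = (1/3, 1/3)
2. V is the intersection of line DW and line JU ⇒ V = (0, 1/2)
3. Y is the centroid of triangle UJW ⇒ Y = (4/9, 1/9)
4. P is where the line through J parallel to WY meets line DV ⇒ P = (0, -1/4)
line PY meets JW at M = (4/13, 0)
Y = P + t·(M−P) with t = 13/9, so PY:YM = 13/9:-4/9

PY:YM = -13/4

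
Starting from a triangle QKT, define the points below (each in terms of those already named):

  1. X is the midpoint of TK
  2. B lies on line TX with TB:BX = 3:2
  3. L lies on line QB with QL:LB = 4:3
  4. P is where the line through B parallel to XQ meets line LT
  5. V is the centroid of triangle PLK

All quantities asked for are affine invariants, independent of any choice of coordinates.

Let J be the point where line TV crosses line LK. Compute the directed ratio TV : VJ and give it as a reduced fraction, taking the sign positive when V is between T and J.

TV:VJ = 25/2

Work in coordinates with Q = (0, 0), K = (1, 0), T = (0, 1).
1. X is the midpoint of TK ⇒ X = (1/2, 1/2)
2. B lies on line TX with TB:BX = 3:2 ⇒ B = (3/10, 7/10)
3. L lies on line QB with QL:LB = 4:3 ⇒ L = (6/35, 2/5)
4. P is where the line through B parallel to XQ meets line LT ⇒ P = (2/15, 8/15)
5. V is the centroid of triangle PLK ⇒ V = (137/315, 14/45)
line TV meets LK at J = (411/875, 32/125)
V = T + t·(J−T) with t = 25/27, so TV:VJ = 25/27:2/27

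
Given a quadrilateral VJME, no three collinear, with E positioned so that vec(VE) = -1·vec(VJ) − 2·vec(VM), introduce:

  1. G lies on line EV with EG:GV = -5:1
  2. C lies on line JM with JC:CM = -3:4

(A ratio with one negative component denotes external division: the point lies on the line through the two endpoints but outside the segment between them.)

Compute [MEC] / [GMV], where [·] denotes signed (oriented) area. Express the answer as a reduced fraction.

Choose coordinates V = (0, 0), J = (1, 0), M = (0, 1), E = (-1, -2).
1. G lies on line EV with EG:GV = -5:1 ⇒ G = (1/4, 1/2)
2. C lies on line JM with JC:CM = -3:4 ⇒ C = (4, -3)
2·[MEC] = 16, 2·[GMV] = 1/4
[MEC]:[GMV] = 16:1/4 = 64

[MEC]:[GMV] = 64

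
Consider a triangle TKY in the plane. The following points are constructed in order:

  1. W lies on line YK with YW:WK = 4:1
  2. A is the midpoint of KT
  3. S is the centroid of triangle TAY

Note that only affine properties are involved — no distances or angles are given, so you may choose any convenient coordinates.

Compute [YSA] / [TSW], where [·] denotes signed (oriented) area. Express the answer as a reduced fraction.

[YSA]:[TSW] = -5/7

Assign T = (0, 0), K = (1, 0), Y = (0, 1) — the answer is frame-independent, so this choice is without loss of generality.
1. W lies on line YK with YW:WK = 4:1 ⇒ W = (4/5, 1/5)
2. A is the midpoint of KT ⇒ A = (1/2, 0)
3. S is the centroid of triangle TAY ⇒ S = (1/6, 1/3)
2·[YSA] = 1/6, 2·[TSW] = -7/30
[YSA]:[TSW] = 1/6:-7/30 = -5/7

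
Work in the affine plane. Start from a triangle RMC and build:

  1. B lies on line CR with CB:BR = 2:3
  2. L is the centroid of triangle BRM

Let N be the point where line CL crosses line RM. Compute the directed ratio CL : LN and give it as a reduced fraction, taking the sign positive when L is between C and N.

CL:LN = 4

Work in coordinates with R = (0, 0), M = (1, 0), C = (0, 1).
1. B lies on line CR with CB:BR = 2:3 ⇒ B = (0, 3/5)
2. L is the centroid of triangle BRM ⇒ L = (1/3, 1/5)
line CL meets RM at N = (5/12, 0)
L = C + t·(N−C) with t = 4/5, so CL:LN = 4/5:1/5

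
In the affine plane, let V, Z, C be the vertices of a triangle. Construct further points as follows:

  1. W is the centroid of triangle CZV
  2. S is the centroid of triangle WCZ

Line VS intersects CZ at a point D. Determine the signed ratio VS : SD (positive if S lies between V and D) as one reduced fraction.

Assign V = (0, 0), Z = (1, 0), C = (0, 1) — the answer is frame-independent, so this choice is without loss of generality.
1. W is the centroid of triangle CZV ⇒ W = (1/3, 1/3)
2. S is the centroid of triangle WCZ ⇒ S = (4/9, 4/9)
line VS meets CZ at D = (1/2, 1/2)
S = V + t·(D−V) with t = 8/9, so VS:SD = 8/9:1/9

VS:SD = 8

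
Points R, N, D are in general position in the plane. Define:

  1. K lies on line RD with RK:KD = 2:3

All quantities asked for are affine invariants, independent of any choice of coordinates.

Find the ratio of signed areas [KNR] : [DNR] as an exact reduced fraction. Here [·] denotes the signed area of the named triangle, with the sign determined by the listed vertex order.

[KNR]:[DNR] = 2/5

Work in coordinates with R = (0, 0), N = (1, 0), D = (0, 1).
1. K lies on line RD with RK:KD = 2:3 ⇒ K = (0, 2/5)
2·[KNR] = -2/5, 2·[DNR] = -1
[KNR]:[DNR] = -2/5:-1 = 2/5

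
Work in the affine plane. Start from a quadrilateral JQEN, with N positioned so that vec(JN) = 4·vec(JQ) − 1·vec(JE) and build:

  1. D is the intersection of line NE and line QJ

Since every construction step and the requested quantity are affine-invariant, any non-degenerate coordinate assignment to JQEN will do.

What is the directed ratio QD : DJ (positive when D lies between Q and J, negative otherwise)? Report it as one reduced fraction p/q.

Assign J = (0, 0), Q = (1, 0), E = (0, 1), N = (4, -1) — the answer is frame-independent, so this choice is without loss of generality.
1. D is the intersection of line NE and line QJ ⇒ D = (2, 0)
D = Q + t·(J−Q) with t = -1, so QD:DJ = t:(1−t) = -1:2

QD:DJ = -1/2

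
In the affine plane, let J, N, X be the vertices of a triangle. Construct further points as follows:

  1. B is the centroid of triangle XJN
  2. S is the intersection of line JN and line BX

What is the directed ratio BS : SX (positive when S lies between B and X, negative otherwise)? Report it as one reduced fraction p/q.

Work in coordinates with J = (0, 0), N = (1, 0), X = (0, 1).
1. B is the centroid of triangle XJN ⇒ B = (1/3, 1/3)
2. S is the intersection of line JN and line BX ⇒ S = (1/2, 0)
S = B + t·(X−B) with t = -1/2, so BS:SX = t:(1−t) = -1/2:3/2

BS:SX = -1/3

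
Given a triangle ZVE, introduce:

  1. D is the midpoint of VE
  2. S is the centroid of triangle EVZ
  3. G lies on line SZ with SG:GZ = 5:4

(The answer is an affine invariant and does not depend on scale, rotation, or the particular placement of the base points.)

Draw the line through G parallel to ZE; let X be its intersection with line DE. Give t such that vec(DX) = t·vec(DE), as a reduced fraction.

t = 19/27

Assign Z = (0, 0), V = (1, 0), E = (0, 1) — the answer is frame-independent, so this choice is without loss of generality.
1. D is the midpoint of VE ⇒ D = (1/2, 1/2)
2. S is the centroid of triangle EVZ ⇒ S = (1/3, 1/3)
3. G lies on line SZ with SG:GZ = 5:4 ⇒ G = (4/27, 4/27)
through G parallel to ZE: direction (0, 1); meets DE at X = (4/27, 23/27)
X = D + t·(E−D) with t = 19/27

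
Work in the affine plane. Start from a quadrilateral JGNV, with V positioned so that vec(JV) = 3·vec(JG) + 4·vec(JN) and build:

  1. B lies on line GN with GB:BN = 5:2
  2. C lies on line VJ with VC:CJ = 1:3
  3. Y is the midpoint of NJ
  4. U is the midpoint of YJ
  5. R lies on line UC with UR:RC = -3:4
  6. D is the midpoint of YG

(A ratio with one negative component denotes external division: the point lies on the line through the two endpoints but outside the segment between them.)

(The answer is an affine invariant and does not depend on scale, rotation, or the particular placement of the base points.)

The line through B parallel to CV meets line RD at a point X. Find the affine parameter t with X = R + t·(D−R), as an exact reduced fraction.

t = 8/17

Choose coordinates J = (0, 0), G = (1, 0), N = (0, 1), V = (3, 4).
1. B lies on line GN with GB:BN = 5:2 ⇒ B = (2/7, 5/7)
2. C lies on line VJ with VC:CJ = 1:3 ⇒ C = (9/4, 3)
3. Y is the midpoint of NJ ⇒ Y = (0, 1/2)
4. U is the midpoint of YJ ⇒ U = (0, 1/4)
5. R lies on line UC with UR:RC = -3:4 ⇒ R = (-27/4, -8)
6. D is the midpoint of YG ⇒ D = (1/2, 1/4)
through B parallel to CV: direction (3/4, 1); meets RD at X = (-227/68, -70/17)
X = R + t·(D−R) with t = 8/17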